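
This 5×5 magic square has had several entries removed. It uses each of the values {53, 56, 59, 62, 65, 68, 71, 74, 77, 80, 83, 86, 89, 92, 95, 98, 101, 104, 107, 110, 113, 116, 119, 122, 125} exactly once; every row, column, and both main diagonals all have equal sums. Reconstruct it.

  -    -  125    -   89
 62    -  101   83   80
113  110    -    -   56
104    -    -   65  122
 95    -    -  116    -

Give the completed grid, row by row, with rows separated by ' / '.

The 25 entries sum to 2225, so each line sums to 2225/5 = 445.
Row 2 must total 445; the given cells sum to 326, so (2,2) = 119.
Using column 1: 62 + 113 + 104 + 95 + ? → (1,1) = 445 − 374 = 71.
Using column 5: 89 + 80 + 56 + 122 + ? → (5,5) = 445 − 347 = 98.
The remaining cell in main diagonal is (3,3) = 445 − 353 = 92.
The remaining cell in anti-diagonal is (4,2) = 445 − 359 = 86.
Row 3: 113 + 110 + 92 + 56 + ? = 445, so (3,4) = 74.
Row 4: 104 + 86 + 65 + 122 + ? = 445, so (4,3) = 68.
Column 3 needs 445; the known cells sum to 386, so (5,3) = 59.
The remaining cell in column 4 is (1,4) = 445 − 338 = 107.
Row 1: 71 + 125 + 107 + 89 + ? = 445, so (1,2) = 53.
Row 5 needs 445; the known cells sum to 368, so (5,2) = 77.

71 53 125 107 89 / 62 119 101 83 80 / 113 110 92 74 56 / 104 86 68 65 122 / 95 77 59 116 98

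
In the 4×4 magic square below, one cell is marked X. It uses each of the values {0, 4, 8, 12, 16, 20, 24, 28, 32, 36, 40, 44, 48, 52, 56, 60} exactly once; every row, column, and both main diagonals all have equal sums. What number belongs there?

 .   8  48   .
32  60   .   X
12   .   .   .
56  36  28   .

The 16 entries sum to 480, so each line sums to 480/4 = 120.
Row 4: 56 + 36 + 28 + ? = 120, so (4,4) = 0.
Column 1 must total 120; the given cells sum to 100, so (1,1) = 20.
Column 2 must total 120; the given cells sum to 104, so (3,2) = 16.
From main diagonal, 120 − (20 + 60 + 0) gives (3,3) = 40.
Using row 1: 20 + 8 + 48 + ? → (1,4) = 120 − 76 = 44.
From row 3, 120 − (12 + 16 + 40) gives (3,4) = 52.
Column 3 must total 120; the given cells sum to 116, so (2,3) = 4.
Using column 4: 44 + 52 + 0 + ? → (2,4) = 120 − 96 = 24.

24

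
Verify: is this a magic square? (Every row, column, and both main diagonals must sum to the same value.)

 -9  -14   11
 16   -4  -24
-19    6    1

Row 1: -9 + (-14) + 11 = -12.
Row 2: 16 + (-4) + (-24) = -12.
Row 3: -19 + 6 + 1 = -12.
Column 1: -9 + 16 + (-19) = -12.
Column 2: -14 + (-4) + 6 = -12.
Column 3: 11 + (-24) + 1 = -12.
Main diagonal: -9 + (-4) + 1 = -12.
Anti-diagonal: 11 + (-4) + (-19) = -12.
All lines sum to -12.

Yes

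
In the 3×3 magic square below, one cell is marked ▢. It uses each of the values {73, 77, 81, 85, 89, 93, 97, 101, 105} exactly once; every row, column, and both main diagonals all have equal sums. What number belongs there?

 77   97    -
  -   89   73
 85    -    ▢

The 9 entries sum to 801, so each line sums to 801/3 = 267.
The remaining cell in row 1 is (1,3) = 267 − 174 = 93.
The remaining cell in row 2 is (2,1) = 267 − 162 = 105.
From column 2, 267 − (97 + 89) gives (3,2) = 81.
The remaining cell in column 3 is (3,3) = 267 − 166 = 101.

101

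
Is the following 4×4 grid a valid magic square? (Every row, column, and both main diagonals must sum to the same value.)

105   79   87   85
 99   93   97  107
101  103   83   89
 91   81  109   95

No — column 2 sums to 356 but row 4 sums to 376.

Row 1: 105 + 79 + 87 + 85 = 356.
Row 2: 99 + 93 + 97 + 107 = 396.
Row 3: 101 + 103 + 83 + 89 = 376.
Row 4: 91 + 81 + 109 + 95 = 376.
Column 1: 105 + 99 + 101 + 91 = 396.
Column 2: 79 + 93 + 103 + 81 = 356.
Column 3: 87 + 97 + 83 + 109 = 376.
Column 4: 85 + 107 + 89 + 95 = 376.
Main diagonal: 105 + 93 + 83 + 95 = 376.
Anti-diagonal: 85 + 97 + 103 + 91 = 376.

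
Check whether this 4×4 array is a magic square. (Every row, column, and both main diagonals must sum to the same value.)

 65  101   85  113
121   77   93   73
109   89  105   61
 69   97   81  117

Yes

Row 1: 65 + 101 + 85 + 113 = 364.
Row 2: 121 + 77 + 93 + 73 = 364.
Row 3: 109 + 89 + 105 + 61 = 364.
Row 4: 69 + 97 + 81 + 117 = 364.
Column 1: 65 + 121 + 109 + 69 = 364.
Column 2: 101 + 77 + 89 + 97 = 364.
Column 3: 85 + 93 + 105 + 81 = 364.
Column 4: 113 + 73 + 61 + 117 = 364.
Main diagonal: 65 + 77 + 105 + 117 = 364.
Anti-diagonal: 113 + 93 + 89 + 69 = 364.
All lines sum to 364.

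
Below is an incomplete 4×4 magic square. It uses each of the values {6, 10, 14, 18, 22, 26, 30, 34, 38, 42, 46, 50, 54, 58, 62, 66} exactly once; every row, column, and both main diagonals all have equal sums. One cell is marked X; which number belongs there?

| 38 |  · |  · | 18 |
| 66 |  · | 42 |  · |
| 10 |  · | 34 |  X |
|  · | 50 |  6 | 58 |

The 16 entries sum to 576, so each line sums to 576/4 = 144.
Row 4: 50 + 6 + 58 + ? = 144, so (4,1) = 30.
Column 3: 42 + 34 + 6 + ? = 144, so (1,3) = 62.
From main diagonal, 144 − (38 + 34 + 58) gives (2,2) = 14.
Anti-diagonal needs 144; the known cells sum to 90, so (3,2) = 54.
Using row 1: 38 + 62 + 18 + ? → (1,2) = 144 − 118 = 26.
From row 2, 144 − (66 + 14 + 42) gives (2,4) = 22.
From row 3, 144 − (10 + 54 + 34) gives (3,4) = 46.

46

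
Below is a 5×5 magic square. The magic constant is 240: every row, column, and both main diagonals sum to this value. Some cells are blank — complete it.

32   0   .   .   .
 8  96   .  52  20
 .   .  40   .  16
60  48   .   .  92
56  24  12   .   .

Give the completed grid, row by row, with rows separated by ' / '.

32 0 88 76 44 / 8 96 64 52 20 / 84 72 40 28 16 / 60 48 36 4 92 / 56 24 12 80 68

Row 2: 8 + 96 + 52 + 20 + ? = 240, so (2,3) = 64.
Using column 1: 32 + 8 + 60 + 56 + ? → (3,1) = 240 − 156 = 84.
Column 2: 0 + 96 + 48 + 24 + ? = 240, so (3,2) = 72.
Anti-diagonal needs 240; the known cells sum to 196, so (1,5) = 44.
The remaining cell in row 3 is (3,4) = 240 − 212 = 28.
Column 5 must total 240; the given cells sum to 172, so (5,5) = 68.
Main diagonal: 32 + 96 + 40 + 68 + ? = 240, so (4,4) = 4.
Using row 4: 60 + 48 + 4 + 92 + ? → (4,3) = 240 − 204 = 36.
Row 5 needs 240; the known cells sum to 160, so (5,4) = 80.
Column 3 must total 240; the given cells sum to 152, so (1,3) = 88.
Column 4 must total 240; the given cells sum to 164, so (1,4) = 76.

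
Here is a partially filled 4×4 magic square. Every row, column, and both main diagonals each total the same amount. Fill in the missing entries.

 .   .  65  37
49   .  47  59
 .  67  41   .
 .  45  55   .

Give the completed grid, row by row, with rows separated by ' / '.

63 43 65 37 / 49 53 47 59 / 39 67 41 61 / 57 45 55 51

Column 3 is already complete: 65 + 47 + 41 + 55 = 208, so that is the magic constant.
From row 2, 208 − (49 + 47 + 59) gives (2,2) = 53.
Column 2 needs 208; the known cells sum to 165, so (1,2) = 43.
Anti-diagonal: 37 + 47 + 67 + ? = 208, so (4,1) = 57.
Row 1: 43 + 65 + 37 + ? = 208, so (1,1) = 63.
Row 4 needs 208; the known cells sum to 157, so (4,4) = 51.
Using column 1: 63 + 49 + 57 + ? → (3,1) = 208 − 169 = 39.
Using column 4: 37 + 59 + 51 + ? → (3,4) = 208 − 147 = 61.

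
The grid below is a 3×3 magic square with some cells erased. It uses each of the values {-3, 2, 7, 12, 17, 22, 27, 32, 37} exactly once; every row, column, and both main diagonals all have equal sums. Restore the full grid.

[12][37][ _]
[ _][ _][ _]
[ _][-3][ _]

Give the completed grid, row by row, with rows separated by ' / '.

The 9 entries sum to 153, so each line sums to 153/3 = 51.
The remaining cell in row 1 is (1,3) = 51 − 49 = 2.
Column 2: 37 + (-3) + ? = 51, so (2,2) = 17.
Main diagonal: 12 + 17 + ? = 51, so (3,3) = 22.
Anti-diagonal must total 51; the given cells sum to 19, so (3,1) = 32.
Column 1: 12 + 32 + ? = 51, so (2,1) = 7.
Column 3: 2 + 22 + ? = 51, so (2,3) = 27.

12 37 2 / 7 17 27 / 32 -3 22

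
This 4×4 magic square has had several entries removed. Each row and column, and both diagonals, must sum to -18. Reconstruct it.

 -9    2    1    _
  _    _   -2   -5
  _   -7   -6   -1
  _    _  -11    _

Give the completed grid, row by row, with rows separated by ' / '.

-9 2 1 -12 / -8 -3 -2 -5 / -4 -7 -6 -1 / 3 -10 -11 0

From row 1, -18 − (-9 + 2 + 1) gives (1,4) = -12.
From row 3, -18 − (-7 + (-6) + (-1)) gives (3,1) = -4.
From column 4, -18 − (-12 + (-5) + (-1)) gives (4,4) = 0.
Main diagonal: -9 + (-6) + 0 + ? = -18, so (2,2) = -3.
Using anti-diagonal: -12 + (-2) + (-7) + ? → (4,1) = -18 − (-21) = 3.
The remaining cell in row 2 is (2,1) = -18 − (-10) = -8.
The remaining cell in row 4 is (4,2) = -18 − (-8) = -10.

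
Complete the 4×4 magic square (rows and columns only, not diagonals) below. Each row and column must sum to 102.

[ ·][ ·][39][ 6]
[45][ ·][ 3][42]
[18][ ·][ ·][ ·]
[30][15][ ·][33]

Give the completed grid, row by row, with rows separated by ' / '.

Row 2 must total 102; the given cells sum to 90, so (2,2) = 12.
From row 4, 102 − (30 + 15 + 33) gives (4,3) = 24.
Column 1 needs 102; the known cells sum to 93, so (1,1) = 9.
From column 3, 102 − (39 + 3 + 24) gives (3,3) = 36.
Using column 4: 6 + 42 + 33 + ? → (3,4) = 102 − 81 = 21.
Row 1 needs 102; the known cells sum to 54, so (1,2) = 48.
Using row 3: 18 + 36 + 21 + ? → (3,2) = 102 − 75 = 27.

9 48 39 6 / 45 12 3 42 / 18 27 36 21 / 30 15 24 33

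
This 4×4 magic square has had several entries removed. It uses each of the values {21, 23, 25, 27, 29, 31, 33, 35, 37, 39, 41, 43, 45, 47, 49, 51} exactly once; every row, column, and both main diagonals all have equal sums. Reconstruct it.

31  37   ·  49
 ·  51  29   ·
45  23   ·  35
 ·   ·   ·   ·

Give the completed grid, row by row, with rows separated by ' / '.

31 37 27 49 / 25 51 29 39 / 45 23 41 35 / 43 33 47 21

The 16 entries sum to 576, so each line sums to 576/4 = 144.
Using row 1: 31 + 37 + 49 + ? → (1,3) = 144 − 117 = 27.
Using row 3: 45 + 23 + 35 + ? → (3,3) = 144 − 103 = 41.
Column 2 needs 144; the known cells sum to 111, so (4,2) = 33.
The remaining cell in column 3 is (4,3) = 144 − 97 = 47.
The remaining cell in main diagonal is (4,4) = 144 − 123 = 21.
Anti-diagonal: 49 + 29 + 23 + ? = 144, so (4,1) = 43.
Column 1: 31 + 45 + 43 + ? = 144, so (2,1) = 25.
Column 4: 49 + 35 + 21 + ? = 144, so (2,4) = 39.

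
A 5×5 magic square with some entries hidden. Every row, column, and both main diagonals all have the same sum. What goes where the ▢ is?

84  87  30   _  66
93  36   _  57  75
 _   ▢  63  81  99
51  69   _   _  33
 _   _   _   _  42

Column 5 is complete and sums to 315; that is the magic constant.
Using row 1: 84 + 87 + 30 + 66 + ? → (1,4) = 315 − 267 = 48.
Using row 2: 93 + 36 + 57 + 75 + ? → (2,3) = 315 − 261 = 54.
The remaining cell in main diagonal is (4,4) = 315 − 225 = 90.
Anti-diagonal must total 315; the given cells sum to 255, so (5,1) = 60.
From row 4, 315 − (51 + 69 + 90 + 33) gives (4,3) = 72.
Column 1 must total 315; the given cells sum to 288, so (3,1) = 27.
The remaining cell in column 3 is (5,3) = 315 − 219 = 96.
The remaining cell in column 4 is (5,4) = 315 − 276 = 39.
Using row 3: 27 + 63 + 81 + 99 + ? → (3,2) = 315 − 270 = 45.

45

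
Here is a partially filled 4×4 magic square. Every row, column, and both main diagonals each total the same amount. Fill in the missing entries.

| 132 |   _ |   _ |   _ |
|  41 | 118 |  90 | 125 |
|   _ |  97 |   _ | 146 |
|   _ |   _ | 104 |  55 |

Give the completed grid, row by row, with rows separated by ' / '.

132 83 111 48 / 41 118 90 125 / 62 97 69 146 / 139 76 104 55

Row 2 is already complete: 41 + 118 + 90 + 125 = 374, so that is the magic constant.
From column 4, 374 − (125 + 146 + 55) gives (1,4) = 48.
The remaining cell in main diagonal is (3,3) = 374 − 305 = 69.
Using anti-diagonal: 48 + 90 + 97 + ? → (4,1) = 374 − 235 = 139.
Using row 3: 97 + 69 + 146 + ? → (3,1) = 374 − 312 = 62.
Using row 4: 139 + 104 + 55 + ? → (4,2) = 374 − 298 = 76.
Column 2: 118 + 97 + 76 + ? = 374, so (1,2) = 83.
From column 3, 374 − (90 + 69 + 104) gives (1,3) = 111.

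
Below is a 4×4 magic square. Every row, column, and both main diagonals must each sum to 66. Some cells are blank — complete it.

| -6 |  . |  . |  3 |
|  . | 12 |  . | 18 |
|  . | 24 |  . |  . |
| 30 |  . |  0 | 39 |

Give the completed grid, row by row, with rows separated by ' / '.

-6 33 36 3 / 27 12 9 18 / 15 24 21 6 / 30 -3 0 39

Row 4 must total 66; the given cells sum to 69, so (4,2) = -3.
From column 2, 66 − (12 + 24 + (-3)) gives (1,2) = 33.
Column 4 must total 66; the given cells sum to 60, so (3,4) = 6.
From main diagonal, 66 − (-6 + 12 + 39) gives (3,3) = 21.
Anti-diagonal must total 66; the given cells sum to 57, so (2,3) = 9.
Using row 1: -6 + 33 + 3 + ? → (1,3) = 66 − 30 = 36.
Row 2: 12 + 9 + 18 + ? = 66, so (2,1) = 27.
The remaining cell in row 3 is (3,1) = 66 − 51 = 15.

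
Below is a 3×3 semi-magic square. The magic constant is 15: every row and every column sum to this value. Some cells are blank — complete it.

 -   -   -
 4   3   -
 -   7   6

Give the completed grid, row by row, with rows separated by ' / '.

Using row 2: 4 + 3 + ? → (2,3) = 15 − 7 = 8.
The remaining cell in row 3 is (3,1) = 15 − 13 = 2.
From column 1, 15 − (4 + 2) gives (1,1) = 9.
Column 2 must total 15; the given cells sum to 10, so (1,2) = 5.
Column 3: 8 + 6 + ? = 15, so (1,3) = 1.

9 5 1 / 4 3 8 / 2 7 6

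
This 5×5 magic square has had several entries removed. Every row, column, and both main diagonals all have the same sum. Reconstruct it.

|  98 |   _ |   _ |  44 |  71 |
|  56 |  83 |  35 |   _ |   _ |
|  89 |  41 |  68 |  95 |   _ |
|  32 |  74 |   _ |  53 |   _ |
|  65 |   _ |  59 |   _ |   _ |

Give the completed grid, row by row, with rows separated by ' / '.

Column 1 is already complete: 98 + 56 + 89 + 32 + 65 = 340, so that is the magic constant.
Row 3 needs 340; the known cells sum to 293, so (3,5) = 47.
The remaining cell in main diagonal is (5,5) = 340 − 302 = 38.
The remaining cell in anti-diagonal is (2,4) = 340 − 278 = 62.
From row 2, 340 − (56 + 83 + 35 + 62) gives (2,5) = 104.
Column 4 must total 340; the given cells sum to 254, so (5,4) = 86.
Column 5 must total 340; the given cells sum to 260, so (4,5) = 80.
From row 4, 340 − (32 + 74 + 53 + 80) gives (4,3) = 101.
Using row 5: 65 + 59 + 86 + 38 + ? → (5,2) = 340 − 248 = 92.
Column 2: 83 + 41 + 74 + 92 + ? = 340, so (1,2) = 50.
Using column 3: 35 + 68 + 101 + 59 + ? → (1,3) = 340 − 263 = 77.

98 50 77 44 71 / 56 83 35 62 104 / 89 41 68 95 47 / 32 74 101 53 80 / 65 92 59 86 38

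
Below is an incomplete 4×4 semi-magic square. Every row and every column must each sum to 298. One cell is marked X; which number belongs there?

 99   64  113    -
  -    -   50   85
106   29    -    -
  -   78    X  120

From row 1, 298 − (99 + 64 + 113) gives (1,4) = 22.
Using column 2: 64 + 29 + 78 + ? → (2,2) = 298 − 171 = 127.
Using column 4: 22 + 85 + 120 + ? → (3,4) = 298 − 227 = 71.
Row 2: 127 + 50 + 85 + ? = 298, so (2,1) = 36.
Row 3 needs 298; the known cells sum to 206, so (3,3) = 92.
Column 1: 99 + 36 + 106 + ? = 298, so (4,1) = 57.
The remaining cell in column 3 is (4,3) = 298 − 255 = 43.

43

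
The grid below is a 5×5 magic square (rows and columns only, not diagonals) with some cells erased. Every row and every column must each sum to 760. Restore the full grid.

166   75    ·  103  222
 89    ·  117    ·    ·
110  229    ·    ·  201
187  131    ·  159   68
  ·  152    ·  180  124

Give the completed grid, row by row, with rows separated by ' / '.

Row 1 needs 760; the known cells sum to 566, so (1,3) = 194.
From row 4, 760 − (187 + 131 + 159 + 68) gives (4,3) = 215.
From column 1, 760 − (166 + 89 + 110 + 187) gives (5,1) = 208.
The remaining cell in column 2 is (2,2) = 760 − 587 = 173.
Column 5 needs 760; the known cells sum to 615, so (2,5) = 145.
Row 2: 89 + 173 + 117 + 145 + ? = 760, so (2,4) = 236.
Row 5 must total 760; the given cells sum to 664, so (5,3) = 96.
Column 3 must total 760; the given cells sum to 622, so (3,3) = 138.
Column 4 needs 760; the known cells sum to 678, so (3,4) = 82.

166 75 194 103 222 / 89 173 117 236 145 / 110 229 138 82 201 / 187 131 215 159 68 / 208 152 96 180 124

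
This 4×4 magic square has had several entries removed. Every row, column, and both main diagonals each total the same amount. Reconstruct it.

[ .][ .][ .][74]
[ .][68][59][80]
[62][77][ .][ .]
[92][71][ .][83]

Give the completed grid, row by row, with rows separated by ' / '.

53 86 89 74 / 95 68 59 80 / 62 77 98 65 / 92 71 56 83

Anti-diagonal is already complete: 74 + 59 + 77 + 92 = 302, so that is the magic constant.
The remaining cell in row 2 is (2,1) = 302 − 207 = 95.
Row 4 needs 302; the known cells sum to 246, so (4,3) = 56.
Column 1 must total 302; the given cells sum to 249, so (1,1) = 53.
The remaining cell in column 2 is (1,2) = 302 − 216 = 86.
Column 4: 74 + 80 + 83 + ? = 302, so (3,4) = 65.
The remaining cell in main diagonal is (3,3) = 302 − 204 = 98.
Row 1 must total 302; the given cells sum to 213, so (1,3) = 89.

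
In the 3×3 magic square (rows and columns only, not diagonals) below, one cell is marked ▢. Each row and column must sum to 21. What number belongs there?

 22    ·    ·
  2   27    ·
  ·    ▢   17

7

Using row 2: 2 + 27 + ? → (2,3) = 21 − 29 = -8.
From column 1, 21 − (22 + 2) gives (3,1) = -3.
The remaining cell in column 3 is (1,3) = 21 − 9 = 12.
From row 1, 21 − (22 + 12) gives (1,2) = -13.
Row 3: -3 + 17 + ? = 21, so (3,2) = 7.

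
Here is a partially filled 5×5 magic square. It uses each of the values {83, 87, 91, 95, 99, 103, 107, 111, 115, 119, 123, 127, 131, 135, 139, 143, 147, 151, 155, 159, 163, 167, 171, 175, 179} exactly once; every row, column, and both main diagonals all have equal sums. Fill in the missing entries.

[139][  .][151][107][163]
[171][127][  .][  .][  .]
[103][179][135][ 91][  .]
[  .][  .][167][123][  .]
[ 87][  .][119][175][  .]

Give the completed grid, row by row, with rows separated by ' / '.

The 25 entries sum to 3275, so each line sums to 3275/5 = 655.
Row 1 needs 655; the known cells sum to 560, so (1,2) = 95.
Row 3: 103 + 179 + 135 + 91 + ? = 655, so (3,5) = 147.
The remaining cell in column 1 is (4,1) = 655 − 500 = 155.
From column 3, 655 − (151 + 135 + 167 + 119) gives (2,3) = 83.
From column 4, 655 − (107 + 91 + 123 + 175) gives (2,4) = 159.
Main diagonal: 139 + 127 + 135 + 123 + ? = 655, so (5,5) = 131.
Using anti-diagonal: 163 + 159 + 135 + 87 + ? → (4,2) = 655 − 544 = 111.
Row 2 must total 655; the given cells sum to 540, so (2,5) = 115.
Row 4 needs 655; the known cells sum to 556, so (4,5) = 99.
From row 5, 655 − (87 + 119 + 175 + 131) gives (5,2) = 143.

139 95 151 107 163 / 171 127 83 159 115 / 103 179 135 91 147 / 155 111 167 123 99 / 87 143 119 175 131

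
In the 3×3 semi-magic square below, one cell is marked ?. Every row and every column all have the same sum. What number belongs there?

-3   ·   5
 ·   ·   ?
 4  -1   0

Row 3 is complete and sums to 3; that is the magic constant.
Row 1 must total 3; the given cells sum to 2, so (1,2) = 1.
From column 1, 3 − (-3 + 4) gives (2,1) = 2.
From column 2, 3 − (1 + (-1)) gives (2,2) = 3.
Column 3 needs 3; the known cells sum to 5, so (2,3) = -2.

-2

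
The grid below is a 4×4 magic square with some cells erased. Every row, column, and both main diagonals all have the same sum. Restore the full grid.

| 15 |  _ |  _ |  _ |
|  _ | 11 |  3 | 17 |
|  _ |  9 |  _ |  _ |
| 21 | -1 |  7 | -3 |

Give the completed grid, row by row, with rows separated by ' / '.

Row 4 is already complete: 21 + -1 + 7 + -3 = 24, so that is the magic constant.
Using row 2: 11 + 3 + 17 + ? → (2,1) = 24 − 31 = -7.
The remaining cell in column 1 is (3,1) = 24 − 29 = -5.
Column 2 needs 24; the known cells sum to 19, so (1,2) = 5.
Main diagonal must total 24; the given cells sum to 23, so (3,3) = 1.
Anti-diagonal needs 24; the known cells sum to 33, so (1,4) = -9.
Using row 1: 15 + 5 + (-9) + ? → (1,3) = 24 − 11 = 13.
Using row 3: -5 + 9 + 1 + ? → (3,4) = 24 − 5 = 19.

15 5 13 -9 / -7 11 3 17 / -5 9 1 19 / 21 -1 7 -3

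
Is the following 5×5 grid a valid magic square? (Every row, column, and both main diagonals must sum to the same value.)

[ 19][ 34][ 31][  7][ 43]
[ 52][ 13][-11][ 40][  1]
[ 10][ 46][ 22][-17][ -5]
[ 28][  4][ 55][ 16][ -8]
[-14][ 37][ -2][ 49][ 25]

No — row 3 sums to 56 but column 2 sums to 134.

Row 1: 19 + 34 + 31 + 7 + 43 = 134.
Row 2: 52 + 13 + (-11) + 40 + 1 = 95.
Row 3: 10 + 46 + 22 + (-17) + (-5) = 56.
Row 4: 28 + 4 + 55 + 16 + (-8) = 95.
Row 5: -14 + 37 + (-2) + 49 + 25 = 95.
Column 1: 19 + 52 + 10 + 28 + (-14) = 95.
Column 2: 34 + 13 + 46 + 4 + 37 = 134.
Column 3: 31 + (-11) + 22 + 55 + (-2) = 95.
Column 4: 7 + 40 + (-17) + 16 + 49 = 95.
Column 5: 43 + 1 + (-5) + (-8) + 25 = 56.
Main diagonal: 19 + 13 + 22 + 16 + 25 = 95.
Anti-diagonal: 43 + 40 + 22 + 4 + (-14) = 95.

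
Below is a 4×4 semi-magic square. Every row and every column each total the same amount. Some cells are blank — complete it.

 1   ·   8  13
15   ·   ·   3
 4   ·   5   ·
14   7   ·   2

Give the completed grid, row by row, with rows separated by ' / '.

1 12 8 13 / 15 6 10 3 / 4 9 5 16 / 14 7 11 2

Column 1 is already complete: 1 + 15 + 4 + 14 = 34, so that is the magic constant.
Row 1: 1 + 8 + 13 + ? = 34, so (1,2) = 12.
Row 4: 14 + 7 + 2 + ? = 34, so (4,3) = 11.
Column 3 must total 34; the given cells sum to 24, so (2,3) = 10.
Column 4: 13 + 3 + 2 + ? = 34, so (3,4) = 16.
Row 2 needs 34; the known cells sum to 28, so (2,2) = 6.
From row 3, 34 − (4 + 5 + 16) gives (3,2) = 9.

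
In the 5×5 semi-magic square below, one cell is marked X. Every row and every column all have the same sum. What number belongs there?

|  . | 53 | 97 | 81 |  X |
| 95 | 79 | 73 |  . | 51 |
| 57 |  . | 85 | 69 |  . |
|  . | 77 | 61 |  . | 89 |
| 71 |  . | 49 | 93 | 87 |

Column 3 is complete and sums to 365; that is the magic constant.
Using row 2: 95 + 79 + 73 + 51 + ? → (2,4) = 365 − 298 = 67.
The remaining cell in row 5 is (5,2) = 365 − 300 = 65.
Column 2: 53 + 79 + 77 + 65 + ? = 365, so (3,2) = 91.
Column 4 needs 365; the known cells sum to 310, so (4,4) = 55.
Row 3 needs 365; the known cells sum to 302, so (3,5) = 63.
Row 4 needs 365; the known cells sum to 282, so (4,1) = 83.
Column 1 needs 365; the known cells sum to 306, so (1,1) = 59.
From column 5, 365 − (51 + 63 + 89 + 87) gives (1,5) = 75.

75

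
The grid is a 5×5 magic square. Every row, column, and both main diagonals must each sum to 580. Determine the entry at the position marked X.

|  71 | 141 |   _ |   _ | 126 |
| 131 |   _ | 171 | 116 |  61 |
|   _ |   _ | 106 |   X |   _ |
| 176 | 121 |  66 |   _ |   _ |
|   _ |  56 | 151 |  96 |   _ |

The remaining cell in row 2 is (2,2) = 580 − 479 = 101.
Column 2 needs 580; the known cells sum to 419, so (3,2) = 161.
From column 3, 580 − (171 + 106 + 66 + 151) gives (1,3) = 86.
Anti-diagonal must total 580; the given cells sum to 469, so (5,1) = 111.
Using row 1: 71 + 141 + 86 + 126 + ? → (1,4) = 580 − 424 = 156.
From row 5, 580 − (111 + 56 + 151 + 96) gives (5,5) = 166.
Using column 1: 71 + 131 + 176 + 111 + ? → (3,1) = 580 − 489 = 91.
Main diagonal needs 580; the known cells sum to 444, so (4,4) = 136.
Using row 4: 176 + 121 + 66 + 136 + ? → (4,5) = 580 − 499 = 81.
The remaining cell in column 4 is (3,4) = 580 − 504 = 76.

76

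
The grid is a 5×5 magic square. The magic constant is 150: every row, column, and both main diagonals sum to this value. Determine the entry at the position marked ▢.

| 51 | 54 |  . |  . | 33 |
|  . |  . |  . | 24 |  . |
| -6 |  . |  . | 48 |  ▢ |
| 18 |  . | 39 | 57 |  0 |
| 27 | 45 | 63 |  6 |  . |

The remaining cell in row 4 is (4,2) = 150 − 114 = 36.
Row 5 needs 150; the known cells sum to 141, so (5,5) = 9.
Using column 1: 51 + (-6) + 18 + 27 + ? → (2,1) = 150 − 90 = 60.
Column 4 must total 150; the given cells sum to 135, so (1,4) = 15.
Anti-diagonal needs 150; the known cells sum to 120, so (3,3) = 30.
Using row 1: 51 + 54 + 15 + 33 + ? → (1,3) = 150 − 153 = -3.
The remaining cell in column 3 is (2,3) = 150 − 129 = 21.
Main diagonal: 51 + 30 + 57 + 9 + ? = 150, so (2,2) = 3.
Row 2 must total 150; the given cells sum to 108, so (2,5) = 42.
From column 2, 150 − (54 + 3 + 36 + 45) gives (3,2) = 12.
Column 5 must total 150; the given cells sum to 84, so (3,5) = 66.

66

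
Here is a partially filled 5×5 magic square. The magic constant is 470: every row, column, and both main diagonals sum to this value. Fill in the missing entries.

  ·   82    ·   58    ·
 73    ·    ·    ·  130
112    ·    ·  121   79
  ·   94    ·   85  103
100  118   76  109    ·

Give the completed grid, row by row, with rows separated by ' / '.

Row 5 needs 470; the known cells sum to 403, so (5,5) = 67.
The remaining cell in column 4 is (2,4) = 470 − 373 = 97.
Using column 5: 130 + 79 + 103 + 67 + ? → (1,5) = 470 − 379 = 91.
Anti-diagonal must total 470; the given cells sum to 382, so (3,3) = 88.
The remaining cell in row 3 is (3,2) = 470 − 400 = 70.
Column 2: 82 + 70 + 94 + 118 + ? = 470, so (2,2) = 106.
Main diagonal needs 470; the known cells sum to 346, so (1,1) = 124.
Row 1: 124 + 82 + 58 + 91 + ? = 470, so (1,3) = 115.
Row 2 must total 470; the given cells sum to 406, so (2,3) = 64.
Column 1: 124 + 73 + 112 + 100 + ? = 470, so (4,1) = 61.
From column 3, 470 − (115 + 64 + 88 + 76) gives (4,3) = 127.

124 82 115 58 91 / 73 106 64 97 130 / 112 70 88 121 79 / 61 94 127 85 103 / 100 118 76 109 67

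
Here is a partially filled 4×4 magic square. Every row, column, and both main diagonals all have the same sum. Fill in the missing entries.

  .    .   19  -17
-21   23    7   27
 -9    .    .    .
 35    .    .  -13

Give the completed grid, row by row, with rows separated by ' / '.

Row 2 is already complete: -21 + 23 + 7 + 27 = 36, so that is the magic constant.
Column 1: -21 + (-9) + 35 + ? = 36, so (1,1) = 31.
From column 4, 36 − (-17 + 27 + (-13)) gives (3,4) = 39.
Main diagonal: 31 + 23 + (-13) + ? = 36, so (3,3) = -5.
The remaining cell in anti-diagonal is (3,2) = 36 − 25 = 11.
Using row 1: 31 + 19 + (-17) + ? → (1,2) = 36 − 33 = 3.
Column 2 needs 36; the known cells sum to 37, so (4,2) = -1.
The remaining cell in column 3 is (4,3) = 36 − 21 = 15.

31 3 19 -17 / -21 23 7 27 / -9 11 -5 39 / 35 -1 15 -13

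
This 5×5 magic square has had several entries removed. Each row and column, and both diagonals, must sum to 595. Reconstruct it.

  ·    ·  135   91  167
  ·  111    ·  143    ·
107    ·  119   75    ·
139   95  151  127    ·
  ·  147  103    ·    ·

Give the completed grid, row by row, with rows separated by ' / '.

123 79 135 91 167 / 155 111 87 143 99 / 107 163 119 75 131 / 139 95 151 127 83 / 71 147 103 159 115

The remaining cell in row 4 is (4,5) = 595 − 512 = 83.
Using column 3: 135 + 119 + 151 + 103 + ? → (2,3) = 595 − 508 = 87.
Using column 4: 91 + 143 + 75 + 127 + ? → (5,4) = 595 − 436 = 159.
Using anti-diagonal: 167 + 143 + 119 + 95 + ? → (5,1) = 595 − 524 = 71.
Row 5 must total 595; the given cells sum to 480, so (5,5) = 115.
Main diagonal must total 595; the given cells sum to 472, so (1,1) = 123.
The remaining cell in row 1 is (1,2) = 595 − 516 = 79.
Column 1 must total 595; the given cells sum to 440, so (2,1) = 155.
Using column 2: 79 + 111 + 95 + 147 + ? → (3,2) = 595 − 432 = 163.
The remaining cell in row 2 is (2,5) = 595 − 496 = 99.
Row 3 needs 595; the known cells sum to 464, so (3,5) = 131.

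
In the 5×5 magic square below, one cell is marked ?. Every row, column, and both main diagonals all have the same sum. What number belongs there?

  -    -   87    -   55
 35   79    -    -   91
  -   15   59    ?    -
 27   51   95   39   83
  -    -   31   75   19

103

Row 4 is complete and sums to 295; that is the magic constant.
Column 3: 87 + 59 + 95 + 31 + ? = 295, so (2,3) = 23.
Column 5: 55 + 91 + 83 + 19 + ? = 295, so (3,5) = 47.
Main diagonal: 79 + 59 + 39 + 19 + ? = 295, so (1,1) = 99.
Row 2 must total 295; the given cells sum to 228, so (2,4) = 67.
From anti-diagonal, 295 − (55 + 67 + 59 + 51) gives (5,1) = 63.
From row 5, 295 − (63 + 31 + 75 + 19) gives (5,2) = 107.
Column 1: 99 + 35 + 27 + 63 + ? = 295, so (3,1) = 71.
Column 2 needs 295; the known cells sum to 252, so (1,2) = 43.
From row 1, 295 − (99 + 43 + 87 + 55) gives (1,4) = 11.
From row 3, 295 − (71 + 15 + 59 + 47) gives (3,4) = 103.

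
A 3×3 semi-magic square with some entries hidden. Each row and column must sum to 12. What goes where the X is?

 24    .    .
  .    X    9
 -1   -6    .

14

From row 3, 12 − (-1 + (-6)) gives (3,3) = 19.
Column 1: 24 + (-1) + ? = 12, so (2,1) = -11.
From column 3, 12 − (9 + 19) gives (1,3) = -16.
Row 1: 24 + (-16) + ? = 12, so (1,2) = 4.
Row 2: -11 + 9 + ? = 12, so (2,2) = 14.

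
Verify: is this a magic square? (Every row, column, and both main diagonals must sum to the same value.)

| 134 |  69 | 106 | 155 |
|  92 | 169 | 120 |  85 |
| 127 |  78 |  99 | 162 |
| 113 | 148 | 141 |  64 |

Row 1: 134 + 69 + 106 + 155 = 464.
Row 2: 92 + 169 + 120 + 85 = 466.
Row 3: 127 + 78 + 99 + 162 = 466.
Row 4: 113 + 148 + 141 + 64 = 466.
Column 1: 134 + 92 + 127 + 113 = 466.
Column 2: 69 + 169 + 78 + 148 = 464.
Column 3: 106 + 120 + 99 + 141 = 466.
Column 4: 155 + 85 + 162 + 64 = 466.
Main diagonal: 134 + 169 + 99 + 64 = 466.
Anti-diagonal: 155 + 120 + 78 + 113 = 466.

No — column 2 sums to 464 but column 3 sums to 466.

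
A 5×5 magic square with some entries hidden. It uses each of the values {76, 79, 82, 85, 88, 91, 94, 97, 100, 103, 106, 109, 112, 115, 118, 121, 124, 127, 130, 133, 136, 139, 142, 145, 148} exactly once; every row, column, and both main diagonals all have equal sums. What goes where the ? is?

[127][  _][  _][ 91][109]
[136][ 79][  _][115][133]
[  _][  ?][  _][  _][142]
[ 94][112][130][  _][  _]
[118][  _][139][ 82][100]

103

The 25 entries sum to 2800, so each line sums to 2800/5 = 560.
Row 2 needs 560; the known cells sum to 463, so (2,3) = 97.
Using row 5: 118 + 139 + 82 + 100 + ? → (5,2) = 560 − 439 = 121.
The remaining cell in column 1 is (3,1) = 560 − 475 = 85.
Column 5 must total 560; the given cells sum to 484, so (4,5) = 76.
From anti-diagonal, 560 − (109 + 115 + 112 + 118) gives (3,3) = 106.
From row 4, 560 − (94 + 112 + 130 + 76) gives (4,4) = 148.
Using column 3: 97 + 106 + 130 + 139 + ? → (1,3) = 560 − 472 = 88.
Column 4 needs 560; the known cells sum to 436, so (3,4) = 124.
Row 1 must total 560; the given cells sum to 415, so (1,2) = 145.
Row 3: 85 + 106 + 124 + 142 + ? = 560, so (3,2) = 103.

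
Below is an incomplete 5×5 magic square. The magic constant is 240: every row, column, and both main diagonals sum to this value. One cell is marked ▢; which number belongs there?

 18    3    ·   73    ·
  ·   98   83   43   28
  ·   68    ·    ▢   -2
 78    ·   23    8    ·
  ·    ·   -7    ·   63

Using row 2: 98 + 83 + 43 + 28 + ? → (2,1) = 240 − 252 = -12.
Main diagonal: 18 + 98 + 8 + 63 + ? = 240, so (3,3) = 53.
Column 3 must total 240; the given cells sum to 152, so (1,3) = 88.
From row 1, 240 − (18 + 3 + 88 + 73) gives (1,5) = 58.
Column 5: 58 + 28 + (-2) + 63 + ? = 240, so (4,5) = 93.
From row 4, 240 − (78 + 23 + 8 + 93) gives (4,2) = 38.
Column 2 must total 240; the given cells sum to 207, so (5,2) = 33.
Using anti-diagonal: 58 + 43 + 53 + 38 + ? → (5,1) = 240 − 192 = 48.
Row 5 must total 240; the given cells sum to 137, so (5,4) = 103.
From column 1, 240 − (18 + (-12) + 78 + 48) gives (3,1) = 108.
Column 4 must total 240; the given cells sum to 227, so (3,4) = 13.

13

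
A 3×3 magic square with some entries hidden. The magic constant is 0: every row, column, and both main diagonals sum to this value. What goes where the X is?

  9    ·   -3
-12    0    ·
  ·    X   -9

6

Row 1: 9 + (-3) + ? = 0, so (1,2) = -6.
Row 2: -12 + 0 + ? = 0, so (2,3) = 12.
From column 1, 0 − (9 + (-12)) gives (3,1) = 3.
Using column 2: -6 + 0 + ? → (3,2) = 0 − (-6) = 6.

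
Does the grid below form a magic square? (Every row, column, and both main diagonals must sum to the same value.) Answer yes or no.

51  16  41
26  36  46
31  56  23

Row 1: 51 + 16 + 41 = 108.
Row 2: 26 + 36 + 46 = 108.
Row 3: 31 + 56 + 23 = 110.
Column 1: 51 + 26 + 31 = 108.
Column 2: 16 + 36 + 56 = 108.
Column 3: 41 + 46 + 23 = 110.
Main diagonal: 51 + 36 + 23 = 110.
Anti-diagonal: 41 + 36 + 31 = 108.

No — column 2 sums to 108 but main diagonal sums to 110.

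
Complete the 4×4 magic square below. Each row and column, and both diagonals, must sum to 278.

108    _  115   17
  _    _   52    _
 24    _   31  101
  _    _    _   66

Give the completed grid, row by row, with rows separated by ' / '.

From row 1, 278 − (108 + 115 + 17) gives (1,2) = 38.
Using row 3: 24 + 31 + 101 + ? → (3,2) = 278 − 156 = 122.
Column 3 must total 278; the given cells sum to 198, so (4,3) = 80.
Column 4 needs 278; the known cells sum to 184, so (2,4) = 94.
Main diagonal needs 278; the known cells sum to 205, so (2,2) = 73.
Anti-diagonal must total 278; the given cells sum to 191, so (4,1) = 87.
Row 2: 73 + 52 + 94 + ? = 278, so (2,1) = 59.
Row 4: 87 + 80 + 66 + ? = 278, so (4,2) = 45.

108 38 115 17 / 59 73 52 94 / 24 122 31 101 / 87 45 80 66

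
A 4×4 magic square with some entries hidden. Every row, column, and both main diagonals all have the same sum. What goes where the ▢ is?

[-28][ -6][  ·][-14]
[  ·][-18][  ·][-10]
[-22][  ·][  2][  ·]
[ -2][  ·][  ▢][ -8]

-26

Main diagonal is complete and sums to -52; that is the magic constant.
Row 1: -28 + (-6) + (-14) + ? = -52, so (1,3) = -4.
Using column 1: -28 + (-22) + (-2) + ? → (2,1) = -52 − (-52) = 0.
Using column 4: -14 + (-10) + (-8) + ? → (3,4) = -52 − (-32) = -20.
From row 2, -52 − (0 + (-18) + (-10)) gives (2,3) = -24.
Row 3: -22 + 2 + (-20) + ? = -52, so (3,2) = -12.
Column 2: -6 + (-18) + (-12) + ? = -52, so (4,2) = -16.
Using column 3: -4 + (-24) + 2 + ? → (4,3) = -52 − (-26) = -26.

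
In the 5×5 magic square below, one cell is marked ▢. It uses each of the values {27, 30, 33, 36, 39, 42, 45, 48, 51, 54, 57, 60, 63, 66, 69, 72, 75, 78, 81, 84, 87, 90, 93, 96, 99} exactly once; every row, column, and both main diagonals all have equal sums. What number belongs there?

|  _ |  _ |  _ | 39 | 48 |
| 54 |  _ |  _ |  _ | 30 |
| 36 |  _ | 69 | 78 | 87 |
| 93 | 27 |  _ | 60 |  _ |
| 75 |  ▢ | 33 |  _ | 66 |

The 25 entries sum to 1575, so each line sums to 1575/5 = 315.
Row 3 must total 315; the given cells sum to 270, so (3,2) = 45.
From column 1, 315 − (54 + 36 + 93 + 75) gives (1,1) = 57.
Column 5 needs 315; the known cells sum to 231, so (4,5) = 84.
Main diagonal needs 315; the known cells sum to 252, so (2,2) = 63.
Anti-diagonal: 48 + 69 + 27 + 75 + ? = 315, so (2,4) = 96.
The remaining cell in row 2 is (2,3) = 315 − 243 = 72.
Row 4 needs 315; the known cells sum to 264, so (4,3) = 51.
Using column 3: 72 + 69 + 51 + 33 + ? → (1,3) = 315 − 225 = 90.
Column 4 must total 315; the given cells sum to 273, so (5,4) = 42.
The remaining cell in row 1 is (1,2) = 315 − 234 = 81.
The remaining cell in row 5 is (5,2) = 315 − 216 = 99.

99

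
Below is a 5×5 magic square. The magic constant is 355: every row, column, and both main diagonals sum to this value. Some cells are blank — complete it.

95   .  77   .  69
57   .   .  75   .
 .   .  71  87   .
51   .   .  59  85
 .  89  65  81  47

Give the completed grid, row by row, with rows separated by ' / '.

95 61 77 53 69 / 57 83 49 75 91 / 79 55 71 87 63 / 51 67 93 59 85 / 73 89 65 81 47

Row 5 must total 355; the given cells sum to 282, so (5,1) = 73.
Column 1: 95 + 57 + 51 + 73 + ? = 355, so (3,1) = 79.
Column 4 needs 355; the known cells sum to 302, so (1,4) = 53.
Main diagonal: 95 + 71 + 59 + 47 + ? = 355, so (2,2) = 83.
Anti-diagonal needs 355; the known cells sum to 288, so (4,2) = 67.
Row 1 must total 355; the given cells sum to 294, so (1,2) = 61.
Row 4 must total 355; the given cells sum to 262, so (4,3) = 93.
Column 2 needs 355; the known cells sum to 300, so (3,2) = 55.
Column 3: 77 + 71 + 93 + 65 + ? = 355, so (2,3) = 49.
Row 2: 57 + 83 + 49 + 75 + ? = 355, so (2,5) = 91.
The remaining cell in row 3 is (3,5) = 355 − 292 = 63.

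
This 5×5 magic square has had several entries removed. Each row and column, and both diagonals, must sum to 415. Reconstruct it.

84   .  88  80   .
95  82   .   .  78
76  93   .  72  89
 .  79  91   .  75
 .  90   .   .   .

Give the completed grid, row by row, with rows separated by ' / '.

84 71 88 80 92 / 95 82 74 86 78 / 76 93 85 72 89 / 87 79 91 83 75 / 73 90 77 94 81

Row 3: 76 + 93 + 72 + 89 + ? = 415, so (3,3) = 85.
Column 2 needs 415; the known cells sum to 344, so (1,2) = 71.
Row 1: 84 + 71 + 88 + 80 + ? = 415, so (1,5) = 92.
Column 5 must total 415; the given cells sum to 334, so (5,5) = 81.
Main diagonal needs 415; the known cells sum to 332, so (4,4) = 83.
Using row 4: 79 + 91 + 83 + 75 + ? → (4,1) = 415 − 328 = 87.
Column 1: 84 + 95 + 76 + 87 + ? = 415, so (5,1) = 73.
The remaining cell in anti-diagonal is (2,4) = 415 − 329 = 86.
Row 2: 95 + 82 + 86 + 78 + ? = 415, so (2,3) = 74.
Column 3 needs 415; the known cells sum to 338, so (5,3) = 77.
Column 4 must total 415; the given cells sum to 321, so (5,4) = 94.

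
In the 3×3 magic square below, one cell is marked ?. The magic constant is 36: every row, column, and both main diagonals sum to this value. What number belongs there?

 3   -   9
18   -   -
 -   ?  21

From row 1, 36 − (3 + 9) gives (1,2) = 24.
The remaining cell in column 1 is (3,1) = 36 − 21 = 15.
Column 3 must total 36; the given cells sum to 30, so (2,3) = 6.
Main diagonal: 3 + 21 + ? = 36, so (2,2) = 12.
Row 3: 15 + 21 + ? = 36, so (3,2) = 0.

0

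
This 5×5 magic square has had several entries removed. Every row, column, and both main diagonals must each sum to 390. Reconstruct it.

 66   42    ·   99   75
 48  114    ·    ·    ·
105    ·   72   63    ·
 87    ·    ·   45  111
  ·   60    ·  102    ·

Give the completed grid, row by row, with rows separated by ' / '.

Row 1 needs 390; the known cells sum to 282, so (1,3) = 108.
The remaining cell in column 1 is (5,1) = 390 − 306 = 84.
From column 4, 390 − (99 + 63 + 45 + 102) gives (2,4) = 81.
Main diagonal: 66 + 114 + 72 + 45 + ? = 390, so (5,5) = 93.
Anti-diagonal needs 390; the known cells sum to 312, so (4,2) = 78.
From row 4, 390 − (87 + 78 + 45 + 111) gives (4,3) = 69.
From row 5, 390 − (84 + 60 + 102 + 93) gives (5,3) = 51.
From column 2, 390 − (42 + 114 + 78 + 60) gives (3,2) = 96.
From column 3, 390 − (108 + 72 + 69 + 51) gives (2,3) = 90.
Row 2 must total 390; the given cells sum to 333, so (2,5) = 57.
The remaining cell in row 3 is (3,5) = 390 − 336 = 54.

66 42 108 99 75 / 48 114 90 81 57 / 105 96 72 63 54 / 87 78 69 45 111 / 84 60 51 102 93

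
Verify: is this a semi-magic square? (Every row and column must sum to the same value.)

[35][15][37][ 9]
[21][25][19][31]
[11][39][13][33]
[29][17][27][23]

Yes

Row 1: 35 + 15 + 37 + 9 = 96.
Row 2: 21 + 25 + 19 + 31 = 96.
Row 3: 11 + 39 + 13 + 33 = 96.
Row 4: 29 + 17 + 27 + 23 = 96.
Column 1: 35 + 21 + 11 + 29 = 96.
Column 2: 15 + 25 + 39 + 17 = 96.
Column 3: 37 + 19 + 13 + 27 = 96.
Column 4: 9 + 31 + 33 + 23 = 96.
All lines sum to 96.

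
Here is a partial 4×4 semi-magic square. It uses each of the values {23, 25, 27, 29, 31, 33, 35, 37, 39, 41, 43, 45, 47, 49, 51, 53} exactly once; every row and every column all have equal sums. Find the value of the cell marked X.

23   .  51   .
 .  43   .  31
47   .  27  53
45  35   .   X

The 16 entries sum to 608, so each line sums to 608/4 = 152.
Row 3: 47 + 27 + 53 + ? = 152, so (3,2) = 25.
Using column 1: 23 + 47 + 45 + ? → (2,1) = 152 − 115 = 37.
Column 2 must total 152; the given cells sum to 103, so (1,2) = 49.
From row 1, 152 − (23 + 49 + 51) gives (1,4) = 29.
From row 2, 152 − (37 + 43 + 31) gives (2,3) = 41.
The remaining cell in column 3 is (4,3) = 152 − 119 = 33.
Column 4 must total 152; the given cells sum to 113, so (4,4) = 39.

39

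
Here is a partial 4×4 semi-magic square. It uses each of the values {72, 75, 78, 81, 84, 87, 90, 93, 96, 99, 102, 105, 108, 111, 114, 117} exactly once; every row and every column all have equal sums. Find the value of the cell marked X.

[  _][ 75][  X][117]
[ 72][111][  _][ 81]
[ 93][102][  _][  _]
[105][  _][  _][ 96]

The 16 entries sum to 1512, so each line sums to 1512/4 = 378.
Using row 2: 72 + 111 + 81 + ? → (2,3) = 378 − 264 = 114.
Column 1: 72 + 93 + 105 + ? = 378, so (1,1) = 108.
Column 2: 75 + 111 + 102 + ? = 378, so (4,2) = 90.
Column 4: 117 + 81 + 96 + ? = 378, so (3,4) = 84.
Row 1 must total 378; the given cells sum to 300, so (1,3) = 78.

78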